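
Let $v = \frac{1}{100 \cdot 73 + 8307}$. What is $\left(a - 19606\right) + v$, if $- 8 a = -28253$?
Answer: $- \frac{2006982157}{124856} \approx -16074.0$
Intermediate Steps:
$a = \frac{28253}{8}$ ($a = \left(- \frac{1}{8}\right) \left(-28253\right) = \frac{28253}{8} \approx 3531.6$)
$v = \frac{1}{15607}$ ($v = \frac{1}{7300 + 8307} = \frac{1}{15607} \approx 6.4074 \cdot 10^{-5}$)
$\left(a - 19606\right) + v = \left(\frac{28253}{8} - 19606\right) + \frac{1}{15607} = - \frac{128595}{8} + \frac{1}{15607} = - \frac{2006982157}{124856}$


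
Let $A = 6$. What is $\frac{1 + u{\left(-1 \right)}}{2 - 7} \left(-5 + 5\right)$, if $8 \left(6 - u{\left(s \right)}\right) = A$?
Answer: $0$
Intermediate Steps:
$u{\left(s \right)} = \frac{21}{4}$ ($u{\left(s \right)} = 6 - \frac{3}{4} = \frac{21}{4}$)
$\frac{1 + u{\left(-1 \right)}}{2 - 7} \left(-5 + 5\right) = \frac{1 + \frac{21}{4}}{2 - 7} \left(-5 + 5\right) = \frac{25}{4 \left(-5\right)} 0 = \frac{25}{4} \left(- \frac{1}{5}\right) 0 = \left(- \frac{5}{4}\right) 0 = 0$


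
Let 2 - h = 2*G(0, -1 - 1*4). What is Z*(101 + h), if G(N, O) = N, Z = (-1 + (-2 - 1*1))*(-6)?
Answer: 2472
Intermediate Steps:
Z = 24 (Z = (-1 + (-2 - 1))*(-6) = (-1 - 3)*(-6) = -4*(-6) = 24)
h = 2 (h = 2 - 2*0 = 2 - 1*0 = 2 + 0 = 2)
Z*(101 + h) = 24*(101 + 2) = 24*103 = 2472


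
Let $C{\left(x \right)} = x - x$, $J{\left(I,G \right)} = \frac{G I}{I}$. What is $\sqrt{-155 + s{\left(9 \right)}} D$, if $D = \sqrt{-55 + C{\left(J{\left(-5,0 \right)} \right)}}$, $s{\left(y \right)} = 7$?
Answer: $- 2 \sqrt{2035} \approx -90.222$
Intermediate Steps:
$J{\left(I,G \right)} = G$
$C{\left(x \right)} = 0$
$D = i \sqrt{55}$ ($D = \sqrt{-55 + 0} = \sqrt{-55} = i \sqrt{55} \approx 7.4162 i$)
$\sqrt{-155 + s{\left(9 \right)}} D = \sqrt{-155 + 7} i \sqrt{55} = \sqrt{-148} i \sqrt{55} = 2 i \sqrt{37} i \sqrt{55} = - 2 \sqrt{2035}$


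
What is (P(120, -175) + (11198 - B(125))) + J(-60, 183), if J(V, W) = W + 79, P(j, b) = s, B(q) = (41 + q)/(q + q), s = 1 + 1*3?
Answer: 1432917/125 ≈ 11463.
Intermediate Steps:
s = 4 (s = 1 + 3 = 4)
B(q) = (41 + q)/(2*q) (B(q) = (41 + q)/((2*q)) = (41 + q)*(1/(2*q)) = (41 + q)/(2*q))
P(j, b) = 4
J(V, W) = 79 + W
(P(120, -175) + (11198 - B(125))) + J(-60, 183) = (4 + (11198 - (41 + 125)/(2*125))) + (79 + 183) = (4 + (11198 - 166/(2*125))) + 262 = (4 + (11198 - 1*83/125)) + 262 = (4 + (11198 - 83/125)) + 262 = (4 + 1399667/125) + 262 = 1400167/125 + 262 = 1432917/125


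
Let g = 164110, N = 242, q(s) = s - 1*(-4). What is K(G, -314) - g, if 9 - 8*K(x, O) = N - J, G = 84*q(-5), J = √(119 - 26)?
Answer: -1313113/8 + √93/8 ≈ -1.6414e+5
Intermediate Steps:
J = √93 ≈ 9.6436
q(s) = 4 + s (q(s) = s + 4 = 4 + s)
G = -84 (G = 84*(4 - 5) = 84*(-1) = -84)
K(x, O) = -233/8 + √93/8 (K(x, O) = 9/8 - (242 - √93)/8 = 9/8 + (-121/4 + √93/8) = -233/8 + √93/8)
K(G, -314) - g = (-233/8 + √93/8) - 1*164110 = (-233/8 + √93/8) - 164110 = -1313113/8 + √93/8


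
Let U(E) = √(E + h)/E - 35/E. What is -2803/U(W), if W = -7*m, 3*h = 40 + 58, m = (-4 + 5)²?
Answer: -294315/514 - 2803*√231/514 ≈ -655.48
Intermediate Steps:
m = 1 (m = 1² = 1)
h = 98/3 (h = (40 + 58)/3 = (⅓)*98 = 98/3 ≈ 32.667)
W = -7 (W = -7*1 = -7)
U(E) = -35/E + √(98/3 + E)/E (U(E) = √(E + 98/3)/E - 35/E = √(98/3 + E)/E - 35/E = -35/E + √(98/3 + E)/E)
-2803/U(W) = -2803*(-7/(-35 + √(294 + 9*(-7))/3)) = -2803*(-7/(-35 + √(294 - 63)/3)) = -2803*(-7/(-35 + √231/3)) = -2803/(5 - √231/21)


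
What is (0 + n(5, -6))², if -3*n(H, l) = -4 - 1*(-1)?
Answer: 1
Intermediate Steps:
n(H, l) = 1 (n(H, l) = -(-4 - 1*(-1))/3 = -(-4 + 1)/3 = -⅓*(-3) = 1)
(0 + n(5, -6))² = (0 + 1)² = 1² = 1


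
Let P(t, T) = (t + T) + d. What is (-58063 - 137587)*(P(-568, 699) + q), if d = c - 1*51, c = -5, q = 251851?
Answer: -49289321900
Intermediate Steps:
d = -56 (d = -5 - 1*51 = -5 - 51 = -56)
P(t, T) = -56 + T + t (P(t, T) = (t + T) - 56 = (T + t) - 56 = -56 + T + t)
(-58063 - 137587)*(P(-568, 699) + q) = (-58063 - 137587)*((-56 + 699 - 568) + 251851) = -195650*(75 + 251851) = -195650*251926 = -49289321900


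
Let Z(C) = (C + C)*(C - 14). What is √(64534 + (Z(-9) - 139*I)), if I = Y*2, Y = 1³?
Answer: √64670 ≈ 254.30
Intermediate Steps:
Y = 1
I = 2 (I = 1*2 = 2)
Z(C) = 2*C*(-14 + C) (Z(C) = (2*C)*(-14 + C) = 2*C*(-14 + C))
√(64534 + (Z(-9) - 139*I)) = √(64534 + (2*(-9)*(-14 - 9) - 139*2)) = √(64534 + (2*(-9)*(-23) - 278)) = √(64534 + (414 - 278)) = √(64534 + 136) = √64670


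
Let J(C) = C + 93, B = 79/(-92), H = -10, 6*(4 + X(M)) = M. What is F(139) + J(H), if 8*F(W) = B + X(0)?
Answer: 60641/736 ≈ 82.393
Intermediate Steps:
X(M) = -4 + M/6
B = -79/92 (B = 79*(-1/92) = -79/92 ≈ -0.85870)
J(C) = 93 + C
F(W) = -447/736 (F(W) = (-79/92 + (-4 + (1/6)*0))/8 = (-79/92 + (-4 + 0))/8 = (-79/92 - 4)/8 = (1/8)*(-447/92) = -447/736)
F(139) + J(H) = -447/736 + (93 - 10) = -447/736 + 83 = 60641/736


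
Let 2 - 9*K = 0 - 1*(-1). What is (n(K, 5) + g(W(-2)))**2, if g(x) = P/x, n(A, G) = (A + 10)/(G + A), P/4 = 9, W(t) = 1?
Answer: 3052009/2116 ≈ 1442.3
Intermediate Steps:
K = 1/9 (K = 2/9 - (0 - 1*(-1))/9 = 2/9 - (0 + 1)/9 = 2/9 - 1/9*1 = 2/9 - 1/9 = 1/9 ≈ 0.11111)
P = 36 (P = 4*9 = 36)
n(A, G) = (10 + A)/(A + G)
g(x) = 36/x
(n(K, 5) + g(W(-2)))**2 = ((10 + 1/9)/(1/9 + 5) + 36/1)**2 = ((91/9)/(46/9) + 36*1)**2 = ((9/46)*(91/9) + 36)**2 = (91/46 + 36)**2 = (1747/46)**2 = 3052009/2116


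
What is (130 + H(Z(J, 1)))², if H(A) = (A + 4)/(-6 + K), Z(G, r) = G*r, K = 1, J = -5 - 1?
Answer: 425104/25 ≈ 17004.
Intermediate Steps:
J = -6
H(A) = -⅘ - A/5 (H(A) = (A + 4)/(-6 + 1) = (4 + A)/(-5) = (4 + A)*(-⅕) = -⅘ - A/5)
(130 + H(Z(J, 1)))² = (130 + (-⅘ - (-6)/5))² = (130 + (-⅘ - ⅕*(-6)))² = (130 + (-⅘ + 6/5))² = (130 + ⅖)² = (652/5)² = 425104/25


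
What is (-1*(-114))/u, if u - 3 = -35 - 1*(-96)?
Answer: 57/32 ≈ 1.7813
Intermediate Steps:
u = 64 (u = 3 + (-35 - 1*(-96)) = 3 + (-35 + 96) = 3 + 61 = 64)
(-1*(-114))/u = -1*(-114)/64 = 114*(1/64) = 57/32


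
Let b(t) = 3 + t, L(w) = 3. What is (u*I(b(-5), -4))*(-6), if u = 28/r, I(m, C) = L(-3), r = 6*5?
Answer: -84/5 ≈ -16.800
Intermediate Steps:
r = 30
I(m, C) = 3
u = 14/15 (u = 28/30 = 28*(1/30) = 14/15 ≈ 0.93333)
(u*I(b(-5), -4))*(-6) = ((14/15)*3)*(-6) = (14/5)*(-6) = -84/5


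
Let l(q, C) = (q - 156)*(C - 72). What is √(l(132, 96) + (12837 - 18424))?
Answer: I*√6163 ≈ 78.505*I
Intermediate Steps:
l(q, C) = (-156 + q)*(-72 + C)
√(l(132, 96) + (12837 - 18424)) = √((11232 - 156*96 - 72*132 + 96*132) + (12837 - 18424)) = √((11232 - 14976 - 9504 + 12672) - 5587) = √(-576 - 5587) = √(-6163) = I*√6163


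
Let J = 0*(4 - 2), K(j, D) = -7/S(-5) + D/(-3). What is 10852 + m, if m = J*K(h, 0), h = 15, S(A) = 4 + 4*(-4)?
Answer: 10852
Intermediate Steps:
S(A) = -12 (S(A) = 4 - 16 = -12)
K(j, D) = 7/12 - D/3 (K(j, D) = -7/(-12) + D/(-3) = -7*(-1/12) + D*(-⅓) = 7/12 - D/3)
J = 0 (J = 0*2 = 0)
m = 0 (m = 0*(7/12 - ⅓*0) = 0*(7/12 + 0) = 0*(7/12) = 0)
10852 + m = 10852 + 0 = 10852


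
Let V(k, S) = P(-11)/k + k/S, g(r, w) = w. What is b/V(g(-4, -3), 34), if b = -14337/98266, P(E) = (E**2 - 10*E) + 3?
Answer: 459/245665 ≈ 0.0018684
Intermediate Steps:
P(E) = 3 + E**2 - 10*E
V(k, S) = 234/k + k/S (V(k, S) = (3 + (-11)**2 - 10*(-11))/k + k/S = (3 + 121 + 110)/k + k/S = 234/k + k/S)
b = -14337/98266 (b = -14337*1/98266 = -14337/98266 ≈ -0.14590)
b/V(g(-4, -3), 34) = -14337/(98266*(234/(-3) - 3/34)) = -14337/(98266*(234*(-1/3) - 3*1/34)) = -14337/(98266*(-78 - 3/34)) = -14337/(98266*(-2655/34)) = -14337/98266*(-34/2655) = 459/245665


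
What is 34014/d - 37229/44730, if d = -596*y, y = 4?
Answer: -402550039/26659080 ≈ -15.100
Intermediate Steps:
d = -2384 (d = -596*4 = -2384)
34014/d - 37229/44730 = 34014/(-2384) - 37229/44730 = 34014*(-1/2384) - 37229*1/44730 = -17007/1192 - 37229/44730 = -402550039/26659080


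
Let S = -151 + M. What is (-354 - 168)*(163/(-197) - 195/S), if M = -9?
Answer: -643887/3152 ≈ -204.28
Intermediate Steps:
S = -160 (S = -151 - 9 = -160)
(-354 - 168)*(163/(-197) - 195/S) = (-354 - 168)*(163/(-197) - 195/(-160)) = -522*(163*(-1/197) - 195*(-1/160)) = -522*(-163/197 + 39/32) = -522*2467/6304 = -643887/3152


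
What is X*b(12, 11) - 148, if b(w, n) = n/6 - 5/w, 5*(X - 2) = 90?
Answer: -359/3 ≈ -119.67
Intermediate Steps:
X = 20 (X = 2 + (1/5)*90 = 2 + 18 = 20)
b(w, n) = -5/w + n/6 (b(w, n) = n*(1/6) - 5/w = n/6 - 5/w = -5/w + n/6)
X*b(12, 11) - 148 = 20*(-5/12 + (1/6)*11) - 148 = 20*(-5*1/12 + 11/6) - 148 = 20*(-5/12 + 11/6) - 148 = 20*(17/12) - 148 = 85/3 - 148 = -359/3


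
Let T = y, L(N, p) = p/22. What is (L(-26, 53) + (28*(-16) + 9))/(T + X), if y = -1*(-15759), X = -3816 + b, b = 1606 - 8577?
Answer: -85/968 ≈ -0.087810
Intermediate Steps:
L(N, p) = p/22 (L(N, p) = p*(1/22) = p/22)
b = -6971
X = -10787 (X = -3816 - 6971 = -10787)
y = 15759
T = 15759
(L(-26, 53) + (28*(-16) + 9))/(T + X) = ((1/22)*53 + (28*(-16) + 9))/(15759 - 10787) = (53/22 + (-448 + 9))/4972 = (53/22 - 439)*(1/4972) = -9605/22*1/4972 = -85/968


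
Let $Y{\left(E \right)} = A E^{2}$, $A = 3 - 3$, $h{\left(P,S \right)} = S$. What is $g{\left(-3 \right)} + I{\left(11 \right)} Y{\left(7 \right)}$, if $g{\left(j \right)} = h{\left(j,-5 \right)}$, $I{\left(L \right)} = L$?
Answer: $-5$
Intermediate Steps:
$A = 0$ ($A = 3 - 3 = 0$)
$g{\left(j \right)} = -5$
$Y{\left(E \right)} = 0$ ($Y{\left(E \right)} = 0 E^{2} = 0$)
$g{\left(-3 \right)} + I{\left(11 \right)} Y{\left(7 \right)} = -5 + 11 \cdot 0 = -5 + 0 = -5$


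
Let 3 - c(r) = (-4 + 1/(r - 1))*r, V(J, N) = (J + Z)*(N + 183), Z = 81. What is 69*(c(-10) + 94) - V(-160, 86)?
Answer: 276334/11 ≈ 25121.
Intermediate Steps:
V(J, N) = (81 + J)*(183 + N) (V(J, N) = (J + 81)*(N + 183) = (81 + J)*(183 + N))
c(r) = 3 - r*(-4 + 1/(-1 + r)) (c(r) = 3 - (-4 + 1/(r - 1))*r = 3 - (-4 + 1/(-1 + r))*r = 3 - r*(-4 + 1/(-1 + r)))
69*(c(-10) + 94) - V(-160, 86) = 69*((-3 - 2*(-10) + 4*(-10)**2)/(-1 - 10) + 94) - (14823 + 81*86 + 183*(-160) - 160*86) = 69*((-3 + 20 + 4*100)/(-11) + 94) - (14823 + 6966 - 29280 - 13760) = 69*(-(-3 + 20 + 400)/11 + 94) - 1*(-21251) = 69*(-1/11*417 + 94) + 21251 = 69*(-417/11 + 94) + 21251 = 69*(617/11) + 21251 = 42573/11 + 21251 = 276334/11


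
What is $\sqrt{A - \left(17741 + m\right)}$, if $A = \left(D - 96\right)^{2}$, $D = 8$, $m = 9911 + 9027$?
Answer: $3 i \sqrt{3215} \approx 170.1 i$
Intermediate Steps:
$m = 18938$
$A = 7744$ ($A = \left(8 - 96\right)^{2} = \left(-88\right)^{2} = 7744$)
$\sqrt{A - \left(17741 + m\right)} = \sqrt{7744 - 36679} = \sqrt{-28935} = 3 i \sqrt{3215}$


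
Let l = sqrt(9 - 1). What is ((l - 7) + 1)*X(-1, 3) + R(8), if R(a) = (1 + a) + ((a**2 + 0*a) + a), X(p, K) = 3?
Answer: 63 + 6*sqrt(2) ≈ 71.485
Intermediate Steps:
l = 2*sqrt(2) (l = sqrt(8) = 2*sqrt(2) ≈ 2.8284)
R(a) = 1 + a**2 + 2*a (R(a) = (1 + a) + ((a**2 + 0) + a) = (1 + a) + (a**2 + a) = (1 + a) + (a + a**2) = 1 + a**2 + 2*a)
((l - 7) + 1)*X(-1, 3) + R(8) = ((2*sqrt(2) - 7) + 1)*3 + (1 + 8**2 + 2*8) = ((-7 + 2*sqrt(2)) + 1)*3 + (1 + 64 + 16) = (-6 + 2*sqrt(2))*3 + 81 = (-18 + 6*sqrt(2)) + 81 = 63 + 6*sqrt(2)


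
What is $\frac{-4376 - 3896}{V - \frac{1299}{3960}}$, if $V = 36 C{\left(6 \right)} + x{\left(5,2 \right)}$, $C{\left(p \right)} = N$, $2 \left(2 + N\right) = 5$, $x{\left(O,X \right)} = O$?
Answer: $- \frac{10919040}{29927} \approx -364.86$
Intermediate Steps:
$N = \frac{1}{2}$ ($N = -2 + \frac{1}{2} \cdot 5 = -2 + \frac{5}{2} = \frac{1}{2} \approx 0.5$)
$C{\left(p \right)} = \frac{1}{2}$
$V = 23$ ($V = 36 \cdot \frac{1}{2} + 5 = 18 + 5 = 23$)
$\frac{-4376 - 3896}{V - \frac{1299}{3960}} = \frac{-4376 - 3896}{23 - \frac{1299}{3960}} = - \frac{8272}{23 - \frac{433}{1320}} = - \frac{8272}{\frac{29927}{1320}} = \left(-8272\right) \frac{1320}{29927} = - \frac{10919040}{29927}$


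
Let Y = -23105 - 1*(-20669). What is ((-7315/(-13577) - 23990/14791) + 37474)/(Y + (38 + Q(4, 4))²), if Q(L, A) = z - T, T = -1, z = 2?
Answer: -7525213993853/151617142285 ≈ -49.633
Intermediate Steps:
Q(L, A) = 3 (Q(L, A) = 2 - 1*(-1) = 2 + 1 = 3)
Y = -2436 (Y = -23105 + 20669 = -2436)
((-7315/(-13577) - 23990/14791) + 37474)/(Y + (38 + Q(4, 4))²) = ((-7315/(-13577) - 23990/14791) + 37474)/(-2436 + (38 + 3)²) = ((-7315*(-1/13577) - 23990*1/14791) + 37474)/(-2436 + 41²) = ((7315/13577 - 23990/14791) + 37474)/(-2436 + 1681) = (-217516065/200817407 + 37474)/(-755) = (7525213993853/200817407)*(-1/755) = -7525213993853/151617142285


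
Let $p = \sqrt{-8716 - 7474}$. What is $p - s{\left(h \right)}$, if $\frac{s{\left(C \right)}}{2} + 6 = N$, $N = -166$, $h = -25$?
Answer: $344 + i \sqrt{16190} \approx 344.0 + 127.24 i$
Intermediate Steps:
$s{\left(C \right)} = -344$ ($s{\left(C \right)} = -12 + 2 \left(-166\right) = -12 - 332 = -344$)
$p = i \sqrt{16190}$ ($p = \sqrt{-16190} = i \sqrt{16190} \approx 127.24 i$)
$p - s{\left(h \right)} = i \sqrt{16190} - -344 = i \sqrt{16190} + 344 = 344 + i \sqrt{16190}$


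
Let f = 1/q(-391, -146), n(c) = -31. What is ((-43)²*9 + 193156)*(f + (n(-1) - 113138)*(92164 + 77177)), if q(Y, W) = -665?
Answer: -381955244334414706/95 ≈ -4.0206e+15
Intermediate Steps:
f = -1/665 (f = 1/(-665) = -1/665 ≈ -0.0015038)
((-43)²*9 + 193156)*(f + (n(-1) - 113138)*(92164 + 77177)) = ((-43)²*9 + 193156)*(-1/665 + (-31 - 113138)*(92164 + 77177)) = (1849*9 + 193156)*(-1/665 - 113169*169341) = (16641 + 193156)*(-1/665 - 19164151629) = 209797*(-12744160833286/665) = -381955244334414706/95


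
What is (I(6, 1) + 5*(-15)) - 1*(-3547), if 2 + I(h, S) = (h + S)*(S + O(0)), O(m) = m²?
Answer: 3477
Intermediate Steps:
I(h, S) = -2 + S*(S + h) (I(h, S) = -2 + (h + S)*(S + 0²) = -2 + (S + h)*(S + 0) = -2 + (S + h)*S = -2 + S*(S + h))
(I(6, 1) + 5*(-15)) - 1*(-3547) = ((-2 + 1² + 1*6) + 5*(-15)) - 1*(-3547) = ((-2 + 1 + 6) - 75) + 3547 = (5 - 75) + 3547 = -70 + 3547 = 3477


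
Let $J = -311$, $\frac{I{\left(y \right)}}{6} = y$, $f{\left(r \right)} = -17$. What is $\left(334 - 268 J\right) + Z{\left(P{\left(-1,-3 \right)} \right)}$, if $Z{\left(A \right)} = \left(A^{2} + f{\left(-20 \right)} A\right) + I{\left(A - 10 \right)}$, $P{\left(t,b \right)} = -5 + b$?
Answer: $83774$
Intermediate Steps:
$I{\left(y \right)} = 6 y$
$Z{\left(A \right)} = -60 + A^{2} - 11 A$ ($Z{\left(A \right)} = \left(A^{2} - 17 A\right) + 6 \left(A - 10\right) = \left(A^{2} - 17 A\right) + 6 \left(-10 + A\right) = \left(A^{2} - 17 A\right) + \left(-60 + 6 A\right) = -60 + A^{2} - 11 A$)
$\left(334 - 268 J\right) + Z{\left(P{\left(-1,-3 \right)} \right)} = \left(334 - -83348\right) - \left(60 - \left(-5 - 3\right)^{2} + 11 \left(-5 - 3\right)\right) = \left(334 + 83348\right) - \left(-28 - 64\right) = 83682 + \left(-60 + 64 + 88\right) = 83682 + 92 = 83774$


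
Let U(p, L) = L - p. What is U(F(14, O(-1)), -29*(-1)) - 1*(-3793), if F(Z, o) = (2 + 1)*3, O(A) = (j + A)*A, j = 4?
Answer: 3813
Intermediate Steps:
O(A) = A*(4 + A) (O(A) = (4 + A)*A = A*(4 + A))
F(Z, o) = 9 (F(Z, o) = 3*3 = 9)
U(F(14, O(-1)), -29*(-1)) - 1*(-3793) = (-29*(-1) - 1*9) - 1*(-3793) = (29 - 9) + 3793 = 20 + 3793 = 3813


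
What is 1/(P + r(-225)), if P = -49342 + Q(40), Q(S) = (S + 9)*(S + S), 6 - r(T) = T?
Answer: -1/45191 ≈ -2.2128e-5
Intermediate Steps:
r(T) = 6 - T
Q(S) = 2*S*(9 + S) (Q(S) = (9 + S)*(2*S) = 2*S*(9 + S))
P = -45422 (P = -49342 + 2*40*(9 + 40) = -49342 + 2*40*49 = -49342 + 3920 = -45422)
1/(P + r(-225)) = 1/(-45422 + (6 - 1*(-225))) = 1/(-45422 + (6 + 225)) = 1/(-45422 + 231) = 1/(-45191) = -1/45191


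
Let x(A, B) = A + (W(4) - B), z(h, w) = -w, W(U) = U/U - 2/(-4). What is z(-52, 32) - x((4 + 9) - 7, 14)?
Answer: -51/2 ≈ -25.500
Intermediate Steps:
W(U) = 3/2 (W(U) = 1 - 2*(-¼) = 1 + ½ = 3/2)
x(A, B) = 3/2 + A - B (x(A, B) = A + (3/2 - B) = 3/2 + A - B)
z(-52, 32) - x((4 + 9) - 7, 14) = -1*32 - (3/2 + ((4 + 9) - 7) - 1*14) = -32 - (3/2 + (13 - 7) - 14) = -32 - (3/2 + 6 - 14) = -32 - 1*(-13/2) = -32 + 13/2 = -51/2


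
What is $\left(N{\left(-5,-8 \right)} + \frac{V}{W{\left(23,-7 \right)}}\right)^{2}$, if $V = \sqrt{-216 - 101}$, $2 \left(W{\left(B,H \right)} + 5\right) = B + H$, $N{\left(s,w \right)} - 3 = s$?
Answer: $\frac{\left(6 - i \sqrt{317}\right)^{2}}{9} \approx -31.222 - 23.739 i$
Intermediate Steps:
$N{\left(s,w \right)} = 3 + s$
$W{\left(B,H \right)} = -5 + \frac{B}{2} + \frac{H}{2}$ ($W{\left(B,H \right)} = -5 + \frac{B + H}{2} = -5 + \left(\frac{B}{2} + \frac{H}{2}\right) = -5 + \frac{B}{2} + \frac{H}{2}$)
$V = i \sqrt{317}$ ($V = \sqrt{-317} = i \sqrt{317} \approx 17.805 i$)
$\left(N{\left(-5,-8 \right)} + \frac{V}{W{\left(23,-7 \right)}}\right)^{2} = \left(\left(3 - 5\right) + \frac{i \sqrt{317}}{-5 + \frac{1}{2} \cdot 23 + \frac{1}{2} \left(-7\right)}\right)^{2} = \left(-2 + \frac{i \sqrt{317}}{-5 + \frac{23}{2} - \frac{7}{2}}\right)^{2} = \left(-2 + \frac{i \sqrt{317}}{3}\right)^{2}$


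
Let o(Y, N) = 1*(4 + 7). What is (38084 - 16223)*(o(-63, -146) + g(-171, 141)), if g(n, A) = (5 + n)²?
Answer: 602642187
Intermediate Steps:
o(Y, N) = 11 (o(Y, N) = 1*11 = 11)
(38084 - 16223)*(o(-63, -146) + g(-171, 141)) = (38084 - 16223)*(11 + (5 - 171)²) = 21861*(11 + (-166)²) = 21861*(11 + 27556) = 21861*27567 = 602642187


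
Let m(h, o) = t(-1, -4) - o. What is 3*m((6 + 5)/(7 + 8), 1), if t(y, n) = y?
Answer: -6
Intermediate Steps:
m(h, o) = -1 - o
3*m((6 + 5)/(7 + 8), 1) = 3*(-1 - 1*1) = 3*(-1 - 1) = 3*(-2) = -6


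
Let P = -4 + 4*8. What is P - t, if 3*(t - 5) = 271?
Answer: -202/3 ≈ -67.333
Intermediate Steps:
P = 28 (P = -4 + 32 = 28)
t = 286/3 (t = 5 + (⅓)*271 = 5 + 271/3 = 286/3 ≈ 95.333)
P - t = 28 - 1*286/3 = 28 - 286/3 = -202/3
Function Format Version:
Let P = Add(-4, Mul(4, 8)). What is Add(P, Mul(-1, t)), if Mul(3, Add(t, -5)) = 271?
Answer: Rational(-202, 3) ≈ -67.333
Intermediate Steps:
P = 28 (P = Add(-4, 32) = 28)
t = Rational(286, 3) (t = Add(5, Mul(Rational(1, 3), 271)) = Add(5, Rational(271, 3)) = Rational(286, 3) ≈ 95.333)
Add(P, Mul(-1, t)) = Add(28, Mul(-1, Rational(286, 3))) = Add(28, Rational(-286, 3)) = Rational(-202, 3)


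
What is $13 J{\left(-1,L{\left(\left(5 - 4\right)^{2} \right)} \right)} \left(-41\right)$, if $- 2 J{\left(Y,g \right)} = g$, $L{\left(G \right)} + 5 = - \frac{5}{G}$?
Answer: $-2665$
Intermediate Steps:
$L{\left(G \right)} = -5 - \frac{5}{G}$
$J{\left(Y,g \right)} = - \frac{g}{2}$
$13 J{\left(-1,L{\left(\left(5 - 4\right)^{2} \right)} \right)} \left(-41\right) = 13 \left(- \frac{-5 - \frac{5}{\left(5 - 4\right)^{2}}}{2}\right) \left(-41\right) = 13 \left(- \frac{-5 - \frac{5}{1^{2}}}{2}\right) \left(-41\right) = 13 \left(- \frac{-5 - \frac{5}{1}}{2}\right) \left(-41\right) = 13 \left(- \frac{-5 - 5}{2}\right) \left(-41\right) = 13 \left(\left(- \frac{1}{2}\right) \left(-10\right)\right) \left(-41\right) = 13 \cdot 5 \left(-41\right) = 65 \left(-41\right) = -2665$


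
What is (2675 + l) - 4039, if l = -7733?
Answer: -9097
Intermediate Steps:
(2675 + l) - 4039 = (2675 - 7733) - 4039 = -5058 - 4039 = -9097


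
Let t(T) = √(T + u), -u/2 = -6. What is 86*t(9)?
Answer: 86*√21 ≈ 394.10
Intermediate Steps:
u = 12 (u = -2*(-6) = 12)
t(T) = √(12 + T) (t(T) = √(T + 12) = √(12 + T))
86*t(9) = 86*√(12 + 9) = 86*√21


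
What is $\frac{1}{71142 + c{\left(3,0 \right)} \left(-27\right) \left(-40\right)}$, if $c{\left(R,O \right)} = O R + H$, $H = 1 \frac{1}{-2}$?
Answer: $\frac{1}{70602} \approx 1.4164 \cdot 10^{-5}$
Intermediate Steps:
$H = - \frac{1}{2}$ ($H = 1 \left(- \frac{1}{2}\right) = - \frac{1}{2} \approx -0.5$)
$c{\left(R,O \right)} = - \frac{1}{2} + O R$ ($c{\left(R,O \right)} = O R - \frac{1}{2} = - \frac{1}{2} + O R$)
$\frac{1}{71142 + c{\left(3,0 \right)} \left(-27\right) \left(-40\right)} = \frac{1}{71142 + \left(- \frac{1}{2} + 0 \cdot 3\right) \left(-27\right) \left(-40\right)} = \frac{1}{71142 + \left(- \frac{1}{2} + 0\right) \left(-27\right) \left(-40\right)} = \frac{1}{71142 + \left(- \frac{1}{2}\right) \left(-27\right) \left(-40\right)} = \frac{1}{71142 + \frac{27}{2} \left(-40\right)} = \frac{1}{71142 - 540} = \frac{1}{70602}$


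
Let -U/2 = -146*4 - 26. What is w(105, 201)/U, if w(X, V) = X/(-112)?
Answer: -3/3904 ≈ -0.00076844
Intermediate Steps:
w(X, V) = -X/112 (w(X, V) = X*(-1/112) = -X/112)
U = 1220 (U = -2*(-146*4 - 26) = -2*(-584 - 26) = -2*(-610) = 1220)
w(105, 201)/U = -1/112*105/1220 = -15/16*1/1220 = -3/3904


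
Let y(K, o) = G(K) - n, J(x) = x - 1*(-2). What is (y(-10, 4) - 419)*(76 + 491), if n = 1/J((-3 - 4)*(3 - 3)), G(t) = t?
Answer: -487053/2 ≈ -2.4353e+5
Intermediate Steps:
J(x) = 2 + x (J(x) = x + 2 = 2 + x)
n = ½ (n = 1/(2 + (-3 - 4)*(3 - 3)) = 1/(2 - 7*0) = 1/(2 + 0) = 1/2 = ½ ≈ 0.50000)
y(K, o) = -½ + K (y(K, o) = K - 1*½ = K - ½ = -½ + K)
(y(-10, 4) - 419)*(76 + 491) = ((-½ - 10) - 419)*(76 + 491) = (-21/2 - 419)*567 = -859/2*567 = -487053/2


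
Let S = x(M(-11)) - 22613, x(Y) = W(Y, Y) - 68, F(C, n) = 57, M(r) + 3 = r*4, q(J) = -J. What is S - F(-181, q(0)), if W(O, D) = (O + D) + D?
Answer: -22879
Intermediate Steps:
W(O, D) = O + 2*D (W(O, D) = (D + O) + D = O + 2*D)
M(r) = -3 + 4*r (M(r) = -3 + r*4 = -3 + 4*r)
x(Y) = -68 + 3*Y (x(Y) = (Y + 2*Y) - 68 = 3*Y - 68 = -68 + 3*Y)
S = -22822 (S = (-68 + 3*(-3 + 4*(-11))) - 22613 = (-68 + 3*(-3 - 44)) - 22613 = (-68 + 3*(-47)) - 22613 = (-68 - 141) - 22613 = -209 - 22613 = -22822)
S - F(-181, q(0)) = -22822 - 1*57 = -22822 - 57 = -22879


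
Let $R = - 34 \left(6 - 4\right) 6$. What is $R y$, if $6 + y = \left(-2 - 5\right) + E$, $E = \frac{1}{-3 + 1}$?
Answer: $5508$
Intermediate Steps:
$E = - \frac{1}{2}$ ($E = \frac{1}{-2} = - \frac{1}{2} \approx -0.5$)
$y = - \frac{27}{2}$ ($y = -6 - \frac{15}{2} = - \frac{27}{2} \approx -13.5$)
$R = -408$ ($R = - 34 \cdot 2 \cdot 6 = \left(-34\right) 12 = -408$)
$R y = \left(-408\right) \left(- \frac{27}{2}\right) = 5508$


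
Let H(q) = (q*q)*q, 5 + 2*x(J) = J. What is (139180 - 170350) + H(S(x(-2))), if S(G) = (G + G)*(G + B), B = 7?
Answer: -367009/8 ≈ -45876.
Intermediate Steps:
x(J) = -5/2 + J/2
S(G) = 2*G*(7 + G) (S(G) = (G + G)*(G + 7) = (2*G)*(7 + G) = 2*G*(7 + G))
H(q) = q**3 (H(q) = q**2*q = q**3)
(139180 - 170350) + H(S(x(-2))) = (139180 - 170350) + (2*(-5/2 + (1/2)*(-2))*(7 + (-5/2 + (1/2)*(-2))))**3 = -31170 + (2*(-5/2 - 1)*(7 + (-5/2 - 1)))**3 = -31170 + (2*(-7/2)*(7 - 7/2))**3 = -31170 + (2*(-7/2)*(7/2))**3 = -31170 + (-49/2)**3 = -31170 - 117649/8 = -367009/8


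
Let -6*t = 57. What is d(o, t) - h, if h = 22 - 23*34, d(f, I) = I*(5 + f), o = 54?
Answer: 399/2 ≈ 199.50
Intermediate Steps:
t = -19/2 (t = -⅙*57 = -19/2 ≈ -9.5000)
h = -760 (h = 22 - 782 = -760)
d(o, t) - h = -19*(5 + 54)/2 - 1*(-760) = -19/2*59 + 760 = -1121/2 + 760 = 399/2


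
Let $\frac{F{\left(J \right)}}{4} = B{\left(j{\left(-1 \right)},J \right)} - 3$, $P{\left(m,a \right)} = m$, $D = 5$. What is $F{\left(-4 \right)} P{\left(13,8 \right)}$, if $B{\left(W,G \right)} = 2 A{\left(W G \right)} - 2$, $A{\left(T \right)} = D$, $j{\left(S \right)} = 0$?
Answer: $260$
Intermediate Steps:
$A{\left(T \right)} = 5$
$B{\left(W,G \right)} = 8$ ($B{\left(W,G \right)} = 2 \cdot 5 - 2 = 10 - 2 = 8$)
$F{\left(J \right)} = 20$ ($F{\left(J \right)} = 4 \left(8 - 3\right) = 4 \cdot 5 = 20$)
$F{\left(-4 \right)} P{\left(13,8 \right)} = 20 \cdot 13 = 260$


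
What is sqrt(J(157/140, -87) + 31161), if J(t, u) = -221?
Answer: 2*sqrt(7735) ≈ 175.90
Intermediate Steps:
sqrt(J(157/140, -87) + 31161) = sqrt(-221 + 31161) = sqrt(30940) = 2*sqrt(7735)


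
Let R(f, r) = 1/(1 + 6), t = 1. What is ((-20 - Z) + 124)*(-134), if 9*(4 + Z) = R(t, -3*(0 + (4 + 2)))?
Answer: -911602/63 ≈ -14470.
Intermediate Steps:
R(f, r) = ⅐ (R(f, r) = 1/7 = ⅐)
Z = -251/63 (Z = -4 + (⅑)*(⅐) = -4 + 1/63 = -251/63 ≈ -3.9841)
((-20 - Z) + 124)*(-134) = ((-20 - 1*(-251/63)) + 124)*(-134) = ((-20 + 251/63) + 124)*(-134) = (-1009/63 + 124)*(-134) = (6803/63)*(-134) = -911602/63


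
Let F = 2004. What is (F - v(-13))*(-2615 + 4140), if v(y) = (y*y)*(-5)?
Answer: 4344725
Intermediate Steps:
v(y) = -5*y² (v(y) = y²*(-5) = -5*y²)
(F - v(-13))*(-2615 + 4140) = (2004 - (-5)*(-13)²)*(-2615 + 4140) = (2004 - (-5)*169)*1525 = (2004 - 1*(-845))*1525 = (2004 + 845)*1525 = 2849*1525 = 4344725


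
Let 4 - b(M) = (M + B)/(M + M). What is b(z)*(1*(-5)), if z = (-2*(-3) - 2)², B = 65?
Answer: -235/32 ≈ -7.3438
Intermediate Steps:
z = 16 (z = (6 - 2)² = 4² = 16)
b(M) = 4 - (65 + M)/(2*M) (b(M) = 4 - (M + 65)/(M + M) = 4 - (65 + M)/(2*M))
b(z)*(1*(-5)) = ((½)*(-65 + 7*16)/16)*(1*(-5)) = ((½)*(1/16)*(-65 + 112))*(-5) = ((½)*(1/16)*47)*(-5) = (47/32)*(-5) = -235/32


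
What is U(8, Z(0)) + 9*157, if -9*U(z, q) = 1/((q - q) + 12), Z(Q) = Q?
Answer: 152603/108 ≈ 1413.0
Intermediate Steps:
U(z, q) = -1/108 (U(z, q) = -1/(9*((q - q) + 12)) = -1/(9*(0 + 12)) = -⅑/12 = -⅑*1/12 = -1/108)
U(8, Z(0)) + 9*157 = -1/108 + 9*157 = -1/108 + 1413 = 152603/108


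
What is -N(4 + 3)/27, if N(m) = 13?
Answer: -13/27 ≈ -0.48148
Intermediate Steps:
-N(4 + 3)/27 = -13/27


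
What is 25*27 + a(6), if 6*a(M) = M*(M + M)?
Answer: 687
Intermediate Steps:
a(M) = M**2/3 (a(M) = (M*(M + M))/6 = (M*(2*M))/6 = (2*M**2)/6 = M**2/3)
25*27 + a(6) = 25*27 + (1/3)*6**2 = 675 + (1/3)*36 = 675 + 12 = 687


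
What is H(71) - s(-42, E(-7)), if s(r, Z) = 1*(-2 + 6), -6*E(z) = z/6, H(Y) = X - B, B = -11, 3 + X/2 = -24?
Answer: -47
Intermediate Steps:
X = -54 (X = -6 + 2*(-24) = -6 - 48 = -54)
H(Y) = -43 (H(Y) = -54 - 1*(-11) = -54 + 11 = -43)
E(z) = -z/36 (E(z) = -z/(6*6) = -z/36)
s(r, Z) = 4 (s(r, Z) = 1*4 = 4)
H(71) - s(-42, E(-7)) = -43 - 1*4 = -43 - 4 = -47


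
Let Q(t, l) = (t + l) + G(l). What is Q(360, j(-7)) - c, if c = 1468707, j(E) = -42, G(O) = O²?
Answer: -1466625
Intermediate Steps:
Q(t, l) = l + t + l² (Q(t, l) = (t + l) + l² = (l + t) + l² = l + t + l²)
Q(360, j(-7)) - c = (-42 + 360 + (-42)²) - 1*1468707 = (-42 + 360 + 1764) - 1468707 = 2082 - 1468707 = -1466625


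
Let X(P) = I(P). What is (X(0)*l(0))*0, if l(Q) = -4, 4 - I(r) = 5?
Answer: 0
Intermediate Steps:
I(r) = -1 (I(r) = 4 - 1*5 = 4 - 5 = -1)
X(P) = -1
(X(0)*l(0))*0 = -1*(-4)*0 = 4*0 = 0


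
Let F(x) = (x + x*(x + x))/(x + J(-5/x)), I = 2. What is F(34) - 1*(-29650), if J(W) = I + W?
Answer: 1574918/53 ≈ 29715.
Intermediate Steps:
J(W) = 2 + W
F(x) = (x + 2*x²)/(2 + x - 5/x) (F(x) = (x + x*(x + x))/(x + (2 - 5/x)) = (x + x*(2*x))/(2 + x - 5/x) = (x + 2*x²)/(2 + x - 5/x))
F(34) - 1*(-29650) = 34²*(1 + 2*34)/(-5 + 34² + 2*34) - 1*(-29650) = 1156*(1 + 68)/(-5 + 1156 + 68) + 29650 = 1156*69/1219 + 29650 = 1156*(1/1219)*69 + 29650 = 3468/53 + 29650 = 1574918/53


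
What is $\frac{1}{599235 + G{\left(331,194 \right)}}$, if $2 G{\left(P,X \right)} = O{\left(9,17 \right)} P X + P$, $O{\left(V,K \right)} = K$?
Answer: $\frac{2}{2290439} \approx 8.7319 \cdot 10^{-7}$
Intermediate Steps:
$G{\left(P,X \right)} = \frac{P}{2} + \frac{17 P X}{2}$ ($G{\left(P,X \right)} = \frac{17 P X + P}{2} = \frac{P + 17 P X}{2} = \frac{P}{2} + \frac{17 P X}{2}$)
$\frac{1}{599235 + G{\left(331,194 \right)}} = \frac{1}{599235 + \frac{1}{2} \cdot 331 \left(1 + 17 \cdot 194\right)} = \frac{1}{599235 + \frac{1}{2} \cdot 331 \left(1 + 3298\right)} = \frac{1}{599235 + \frac{1}{2} \cdot 331 \cdot 3299} = \frac{1}{599235 + \frac{1091969}{2}} = \frac{1}{\frac{2290439}{2}} = \frac{2}{2290439}$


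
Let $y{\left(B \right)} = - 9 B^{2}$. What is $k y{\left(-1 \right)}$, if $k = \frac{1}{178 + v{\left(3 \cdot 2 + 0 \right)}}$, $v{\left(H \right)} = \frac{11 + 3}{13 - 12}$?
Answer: $- \frac{3}{64} \approx -0.046875$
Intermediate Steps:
$v{\left(H \right)} = 14$ ($v{\left(H \right)} = \frac{14}{1} = 14 \cdot 1 = 14$)
$k = \frac{1}{192}$ ($k = \frac{1}{178 + 14} = \frac{1}{192} \approx 0.0052083$)
$k y{\left(-1 \right)} = \frac{\left(-9\right) \left(-1\right)^{2}}{192} = \frac{\left(-9\right) 1}{192} = \frac{1}{192} \left(-9\right) = - \frac{3}{64}$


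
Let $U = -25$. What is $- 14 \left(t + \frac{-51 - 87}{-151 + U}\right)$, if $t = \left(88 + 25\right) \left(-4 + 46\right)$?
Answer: $- \frac{2924019}{44} \approx -66455.0$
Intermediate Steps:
$t = 4746$ ($t = 113 \cdot 42 = 4746$)
$- 14 \left(t + \frac{-51 - 87}{-151 + U}\right) = - 14 \left(4746 + \frac{-51 - 87}{-151 - 25}\right) = - 14 \left(4746 - \frac{138}{-176}\right) = - 14 \left(4746 - - \frac{69}{88}\right) = - 14 \left(4746 + \frac{69}{88}\right) = \left(-14\right) \frac{417717}{88} = - \frac{2924019}{44}$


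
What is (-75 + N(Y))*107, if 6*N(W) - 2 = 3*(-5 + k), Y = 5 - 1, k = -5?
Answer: -25573/3 ≈ -8524.3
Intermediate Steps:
Y = 4
N(W) = -14/3 (N(W) = 1/3 + (3*(-5 - 5))/6 = 1/3 + (3*(-10))/6 = 1/3 + (1/6)*(-30) = 1/3 - 5 = -14/3)
(-75 + N(Y))*107 = (-75 - 14/3)*107 = -239/3*107 = -25573/3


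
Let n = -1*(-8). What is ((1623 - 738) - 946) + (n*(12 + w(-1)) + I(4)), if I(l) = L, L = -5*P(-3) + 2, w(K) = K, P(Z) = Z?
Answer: 44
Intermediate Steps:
n = 8
L = 17 (L = -5*(-3) + 2 = 15 + 2 = 17)
I(l) = 17
((1623 - 738) - 946) + (n*(12 + w(-1)) + I(4)) = ((1623 - 738) - 946) + (8*(12 - 1) + 17) = (885 - 946) + (8*11 + 17) = -61 + (88 + 17) = -61 + 105 = 44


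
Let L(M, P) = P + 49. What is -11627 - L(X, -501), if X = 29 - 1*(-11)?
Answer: -11175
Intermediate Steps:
X = 40 (X = 29 + 11 = 40)
L(M, P) = 49 + P
-11627 - L(X, -501) = -11627 - (49 - 501) = -11627 - 1*(-452) = -11627 + 452 = -11175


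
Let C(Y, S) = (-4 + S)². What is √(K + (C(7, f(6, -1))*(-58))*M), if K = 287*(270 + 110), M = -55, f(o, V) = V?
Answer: √188810 ≈ 434.52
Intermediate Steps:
K = 109060 (K = 287*380 = 109060)
√(K + (C(7, f(6, -1))*(-58))*M) = √(109060 + ((-4 - 1)²*(-58))*(-55)) = √(109060 + ((-5)²*(-58))*(-55)) = √(109060 + (25*(-58))*(-55)) = √(109060 - 1450*(-55)) = √(109060 + 79750) = √188810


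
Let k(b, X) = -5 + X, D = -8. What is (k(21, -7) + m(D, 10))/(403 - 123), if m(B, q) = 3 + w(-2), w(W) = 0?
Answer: -9/280 ≈ -0.032143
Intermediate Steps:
m(B, q) = 3 (m(B, q) = 3 + 0 = 3)
(k(21, -7) + m(D, 10))/(403 - 123) = ((-5 - 7) + 3)/(403 - 123) = (-12 + 3)/280 = -9*1/280 = -9/280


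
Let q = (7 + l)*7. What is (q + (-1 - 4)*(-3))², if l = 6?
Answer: 11236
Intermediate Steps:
q = 91 (q = (7 + 6)*7 = 13*7 = 91)
(q + (-1 - 4)*(-3))² = (91 + (-1 - 4)*(-3))² = (91 - 5*(-3))² = (91 + 15)² = 106² = 11236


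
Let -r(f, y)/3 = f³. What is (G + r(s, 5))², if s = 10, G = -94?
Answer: 9572836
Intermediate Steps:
r(f, y) = -3*f³
(G + r(s, 5))² = (-94 - 3*10³)² = (-94 - 3*1000)² = (-94 - 3000)² = (-3094)² = 9572836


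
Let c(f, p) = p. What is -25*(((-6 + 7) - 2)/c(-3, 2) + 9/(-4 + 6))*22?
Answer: -2200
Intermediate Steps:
-25*(((-6 + 7) - 2)/c(-3, 2) + 9/(-4 + 6))*22 = -25*(((-6 + 7) - 2)/2 + 9/(-4 + 6))*22 = -25*((1 - 2)*(½) + 9/2)*22 = -25*(-1*½ + 9*(½))*22 = -25*(-½ + 9/2)*22 = -25*4*22 = -100*22 = -2200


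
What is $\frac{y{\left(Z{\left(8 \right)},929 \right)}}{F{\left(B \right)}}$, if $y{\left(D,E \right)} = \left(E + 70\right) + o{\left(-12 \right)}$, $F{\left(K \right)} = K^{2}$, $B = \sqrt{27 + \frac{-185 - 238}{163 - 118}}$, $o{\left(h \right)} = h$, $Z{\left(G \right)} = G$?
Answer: $\frac{4935}{88} \approx 56.08$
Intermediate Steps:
$B = \frac{2 \sqrt{110}}{5}$ ($B = \sqrt{27 - \frac{423}{45}} = \sqrt{27 - \frac{47}{5}} = \sqrt{\frac{88}{5}} = \frac{2 \sqrt{110}}{5} \approx 4.1952$)
$y{\left(D,E \right)} = 58 + E$ ($y{\left(D,E \right)} = \left(E + 70\right) - 12 = \left(70 + E\right) - 12 = 58 + E$)
$\frac{y{\left(Z{\left(8 \right)},929 \right)}}{F{\left(B \right)}} = \frac{58 + 929}{\left(\frac{2 \sqrt{110}}{5}\right)^{2}} = \frac{987}{\frac{88}{5}} = 987 \cdot \frac{5}{88} = \frac{4935}{88}$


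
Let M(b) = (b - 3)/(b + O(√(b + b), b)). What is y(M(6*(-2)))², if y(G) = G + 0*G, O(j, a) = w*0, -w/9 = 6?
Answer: 25/16 ≈ 1.5625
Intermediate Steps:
w = -54 (w = -9*6 = -54)
O(j, a) = 0 (O(j, a) = -54*0 = 0)
M(b) = (-3 + b)/b (M(b) = (b - 3)/(b + 0) = (-3 + b)/b)
y(G) = G (y(G) = G + 0 = G)
y(M(6*(-2)))² = ((-3 + 6*(-2))/((6*(-2))))² = ((-3 - 12)/(-12))² = (-1/12*(-15))² = (5/4)² = 25/16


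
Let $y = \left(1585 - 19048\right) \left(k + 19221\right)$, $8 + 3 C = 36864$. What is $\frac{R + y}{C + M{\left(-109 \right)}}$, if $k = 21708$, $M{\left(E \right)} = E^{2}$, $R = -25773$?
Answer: $- \frac{2144306700}{72499} \approx -29577.0$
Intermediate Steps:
$C = \frac{36856}{3}$ ($C = - \frac{8}{3} + \frac{1}{3} \cdot 36864 = - \frac{8}{3} + 12288 = \frac{36856}{3} \approx 12285.0$)
$y = -714743127$ ($y = \left(1585 - 19048\right) \left(21708 + 19221\right) = \left(-17463\right) 40929 = -714743127$)
$\frac{R + y}{C + M{\left(-109 \right)}} = \frac{-25773 - 714743127}{\frac{36856}{3} + \left(-109\right)^{2}} = - \frac{714768900}{\frac{36856}{3} + 11881} = - \frac{714768900}{\frac{72499}{3}} = \left(-714768900\right) \frac{3}{72499} = - \frac{2144306700}{72499}$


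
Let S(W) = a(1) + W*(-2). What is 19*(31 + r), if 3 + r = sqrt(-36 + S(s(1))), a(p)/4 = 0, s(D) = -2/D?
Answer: 532 + 76*I*sqrt(2) ≈ 532.0 + 107.48*I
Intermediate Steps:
a(p) = 0 (a(p) = 4*0 = 0)
S(W) = -2*W (S(W) = 0 + W*(-2) = 0 - 2*W = -2*W)
r = -3 + 4*I*sqrt(2) (r = -3 + sqrt(-36 - (-4)/1) = -3 + sqrt(-36 - (-4)) = -3 + sqrt(-36 - 2*(-2)) = -3 + sqrt(-36 + 4) = -3 + sqrt(-32) = -3 + 4*I*sqrt(2) ≈ -3.0 + 5.6569*I)
19*(31 + r) = 19*(31 + (-3 + 4*I*sqrt(2))) = 19*(28 + 4*I*sqrt(2)) = 532 + 76*I*sqrt(2)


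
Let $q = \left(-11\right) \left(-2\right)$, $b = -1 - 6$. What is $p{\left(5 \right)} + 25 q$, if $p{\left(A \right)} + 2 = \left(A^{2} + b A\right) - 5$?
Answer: $533$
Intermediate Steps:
$b = -7$ ($b = -1 - 6 = -7$)
$q = 22$
$p{\left(A \right)} = -7 + A^{2} - 7 A$ ($p{\left(A \right)} = -2 - \left(5 - A^{2} + 7 A\right) = -7 + A^{2} - 7 A$)
$p{\left(5 \right)} + 25 q = \left(-7 + 5^{2} - 35\right) + 25 \cdot 22 = \left(-7 + 25 - 35\right) + 550 = -17 + 550 = 533$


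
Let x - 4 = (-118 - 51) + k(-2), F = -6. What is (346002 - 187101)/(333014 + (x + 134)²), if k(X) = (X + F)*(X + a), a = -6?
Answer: 158901/334103 ≈ 0.47561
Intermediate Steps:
k(X) = (-6 + X)² (k(X) = (X - 6)*(X - 6) = (-6 + X)*(-6 + X) = (-6 + X)²)
x = -101 (x = 4 + ((-118 - 51) + (36 + (-2)² - 12*(-2))) = 4 + (-169 + (36 + 4 + 24)) = 4 + (-169 + 64) = 4 - 105 = -101)
(346002 - 187101)/(333014 + (x + 134)²) = (346002 - 187101)/(333014 + (-101 + 134)²) = 158901/(333014 + 33²) = 158901/(333014 + 1089) = 158901/334103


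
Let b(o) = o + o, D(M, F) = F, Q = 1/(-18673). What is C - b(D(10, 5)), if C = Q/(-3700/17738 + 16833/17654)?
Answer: -3111263662648/311124129503 ≈ -10.000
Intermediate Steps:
Q = -1/18673 ≈ -5.3553e-5
b(o) = 2*o
C = -22367618/311124129503 (C = -1/(18673*(-3700/17738 + 16833/17654)) = -1/(18673*(-3700*1/17738 + 16833*(1/17654))) = -1/(18673*(-1850/8869 + 16833/17654)) = -1/(18673*16661711/22367618) = -1/18673*22367618/16661711 = -22367618/311124129503 ≈ -7.1893e-5)
C - b(D(10, 5)) = -22367618/311124129503 - 2*5 = -22367618/311124129503 - 1*10 = -22367618/311124129503 - 10 = -3111263662648/311124129503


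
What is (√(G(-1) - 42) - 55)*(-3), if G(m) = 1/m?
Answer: 165 - 3*I*√43 ≈ 165.0 - 19.672*I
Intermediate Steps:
(√(G(-1) - 42) - 55)*(-3) = (√(1/(-1) - 42) - 55)*(-3) = (√(-1 - 42) - 55)*(-3) = (√(-43) - 55)*(-3) = (I*√43 - 55)*(-3) = (-55 + I*√43)*(-3) = 165 - 3*I*√43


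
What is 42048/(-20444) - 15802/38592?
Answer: -243221563/98621856 ≈ -2.4662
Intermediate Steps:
42048/(-20444) - 15802/38592 = 42048*(-1/20444) - 15802*1/38592 = -10512/5111 - 7901/19296 = -243221563/98621856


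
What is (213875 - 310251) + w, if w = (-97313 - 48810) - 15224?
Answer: -257723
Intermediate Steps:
w = -161347 (w = -146123 - 15224 = -161347)
(213875 - 310251) + w = (213875 - 310251) - 161347 = -96376 - 161347 = -257723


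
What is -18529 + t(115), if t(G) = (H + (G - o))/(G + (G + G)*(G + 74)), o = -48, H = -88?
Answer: -161517278/8717 ≈ -18529.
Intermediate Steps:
t(G) = (-40 + G)/(G + 2*G*(74 + G)) (t(G) = (-88 + (G - 1*(-48)))/(G + (G + G)*(G + 74)) = (-88 + (G + 48))/(G + (2*G)*(74 + G)) = (-88 + (48 + G))/(G + 2*G*(74 + G)) = (-40 + G)/(G + 2*G*(74 + G)))
-18529 + t(115) = -18529 + (-40 + 115)/(115*(149 + 2*115)) = -18529 + (1/115)*75/(149 + 230) = -18529 + (1/115)*75/379 = -18529 + (1/115)*(1/379)*75 = -18529 + 15/8717 = -161517278/8717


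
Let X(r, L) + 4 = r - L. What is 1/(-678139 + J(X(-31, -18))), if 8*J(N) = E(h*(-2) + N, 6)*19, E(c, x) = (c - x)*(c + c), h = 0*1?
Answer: -4/2705127 ≈ -1.4787e-6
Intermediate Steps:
h = 0
X(r, L) = -4 + r - L (X(r, L) = -4 + (r - L) = -4 + r - L)
E(c, x) = 2*c*(c - x) (E(c, x) = (c - x)*(2*c) = 2*c*(c - x))
J(N) = 19*N*(-6 + N)/4 (J(N) = ((2*(0*(-2) + N)*((0*(-2) + N) - 1*6))*19)/8 = ((2*(0 + N)*((0 + N) - 6))*19)/8 = ((2*N*(N - 6))*19)/8 = ((2*N*(-6 + N))*19)/8 = (38*N*(-6 + N))/8 = 19*N*(-6 + N)/4)
1/(-678139 + J(X(-31, -18))) = 1/(-678139 + 19*(-4 - 31 - 1*(-18))*(-6 + (-4 - 31 - 1*(-18)))/4) = 1/(-678139 + 19*(-4 - 31 + 18)*(-6 + (-4 - 31 + 18))/4) = 1/(-678139 + (19/4)*(-17)*(-6 - 17)) = 1/(-678139 + (19/4)*(-17)*(-23)) = 1/(-678139 + 7429/4) = 1/(-2705127/4) = -4/2705127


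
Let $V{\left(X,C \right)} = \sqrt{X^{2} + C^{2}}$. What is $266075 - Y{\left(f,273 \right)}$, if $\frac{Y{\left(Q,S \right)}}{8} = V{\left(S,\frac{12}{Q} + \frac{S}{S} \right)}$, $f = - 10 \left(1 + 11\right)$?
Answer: $266075 - \frac{12 \sqrt{828109}}{5} \approx 2.6389 \cdot 10^{5}$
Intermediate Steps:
$f = -120$ ($f = \left(-10\right) 12 = -120$)
$V{\left(X,C \right)} = \sqrt{C^{2} + X^{2}}$
$Y{\left(Q,S \right)} = 8 \sqrt{S^{2} + \left(1 + \frac{12}{Q}\right)^{2}}$ ($Y{\left(Q,S \right)} = 8 \sqrt{\left(\frac{12}{Q} + \frac{S}{S}\right)^{2} + S^{2}} = 8 \sqrt{\left(\frac{12}{Q} + 1\right)^{2} + S^{2}} = 8 \sqrt{\left(1 + \frac{12}{Q}\right)^{2} + S^{2}} = 8 \sqrt{S^{2} + \left(1 + \frac{12}{Q}\right)^{2}}$)
$266075 - Y{\left(f,273 \right)} = 266075 - 8 \sqrt{1 + 273^{2} + \frac{24}{-120} + \frac{144}{14400}} = 266075 - 8 \sqrt{1 + 74529 + 24 \left(- \frac{1}{120}\right) + 144 \cdot \frac{1}{14400}} = 266075 - 8 \sqrt{1 + 74529 - \frac{1}{5} + \frac{1}{100}} = 266075 - 8 \sqrt{\frac{7452981}{100}} = 266075 - 8 \frac{3 \sqrt{828109}}{10} = 266075 - \frac{12 \sqrt{828109}}{5}$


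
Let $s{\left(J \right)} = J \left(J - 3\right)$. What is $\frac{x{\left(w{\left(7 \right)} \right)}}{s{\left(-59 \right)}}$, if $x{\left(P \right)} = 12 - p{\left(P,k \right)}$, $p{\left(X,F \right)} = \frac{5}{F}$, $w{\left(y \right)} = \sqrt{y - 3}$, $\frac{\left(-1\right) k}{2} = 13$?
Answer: $\frac{317}{95108} \approx 0.0033331$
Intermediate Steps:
$k = -26$ ($k = \left(-2\right) 13 = -26$)
$w{\left(y \right)} = \sqrt{-3 + y}$
$x{\left(P \right)} = \frac{317}{26}$ ($x{\left(P \right)} = 12 - \frac{5}{-26} = 12 - 5 \left(- \frac{1}{26}\right) = 12 - - \frac{5}{26} = 12 + \frac{5}{26} = \frac{317}{26}$)
$s{\left(J \right)} = J \left(-3 + J\right)$
$\frac{x{\left(w{\left(7 \right)} \right)}}{s{\left(-59 \right)}} = \frac{317}{26 \left(- 59 \left(-3 - 59\right)\right)} = \frac{317}{26 \left(\left(-59\right) \left(-62\right)\right)} = \frac{317}{26 \cdot 3658} = \frac{317}{26} \cdot \frac{1}{3658} = \frac{317}{95108}$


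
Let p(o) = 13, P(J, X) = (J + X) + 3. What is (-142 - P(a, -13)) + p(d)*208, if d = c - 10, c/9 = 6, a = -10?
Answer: 2582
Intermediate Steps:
c = 54 (c = 9*6 = 54)
P(J, X) = 3 + J + X
d = 44 (d = 54 - 10 = 44)
(-142 - P(a, -13)) + p(d)*208 = (-142 - (3 - 10 - 13)) + 13*208 = (-142 - 1*(-20)) + 2704 = (-142 + 20) + 2704 = -122 + 2704 = 2582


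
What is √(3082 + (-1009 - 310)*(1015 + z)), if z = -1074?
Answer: √80903 ≈ 284.43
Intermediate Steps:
√(3082 + (-1009 - 310)*(1015 + z)) = √(3082 + (-1009 - 310)*(1015 - 1074)) = √(3082 - 1319*(-59)) = √(3082 + 77821) = √80903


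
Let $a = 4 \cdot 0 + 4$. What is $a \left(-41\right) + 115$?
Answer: $-49$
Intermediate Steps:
$a = 4$ ($a = 0 + 4 = 4$)
$a \left(-41\right) + 115 = 4 \left(-41\right) + 115 = -164 + 115 = -49$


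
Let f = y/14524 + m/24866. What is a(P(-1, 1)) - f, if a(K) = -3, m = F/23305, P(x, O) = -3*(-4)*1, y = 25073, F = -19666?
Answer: -19889819042433/4208344468060 ≈ -4.7263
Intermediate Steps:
P(x, O) = 12 (P(x, O) = 12*1 = 12)
m = -19666/23305 ≈ -0.84385
f = 7264785638253/4208344468060 (f = 25073/14524 - 19666/23305/24866 = 25073*(1/14524) - 19666/23305*1/24866 = 25073/14524 - 9833/289751065 = 7264785638253/4208344468060 ≈ 1.7263)
a(P(-1, 1)) - f = -3 - 1*7264785638253/4208344468060 = -3 - 7264785638253/4208344468060 = -19889819042433/4208344468060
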